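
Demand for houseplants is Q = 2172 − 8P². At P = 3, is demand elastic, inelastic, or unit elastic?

Q = 2100, dQ/dP = -48.
ε = (dQ/dP)(P/Q) ≈ -0.069.
|ε| = 0.07 < 1.

inelastic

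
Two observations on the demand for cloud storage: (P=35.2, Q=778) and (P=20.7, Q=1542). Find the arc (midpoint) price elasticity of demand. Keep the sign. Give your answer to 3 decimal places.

ΔQ = 1542 − 778 = 764; ΔP = 20.7 − 35.2 = -14.5.
Midpoints: P̄ = 27.95, Q̄ = 1160.0.
ε = (ΔQ/ΔP)(P̄/Q̄) = (764/-14.5)(27.95/1160.0).

-1.270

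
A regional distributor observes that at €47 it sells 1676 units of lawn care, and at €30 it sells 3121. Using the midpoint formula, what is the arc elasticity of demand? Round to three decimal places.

ΔQ = 3121 − 1676 = 1445; ΔP = 30 − 47 = -17.
Midpoints: P̄ = 38.50, Q̄ = 2398.5.
ε = (ΔQ/ΔP)(P̄/Q̄) = (1445/-17)(38.50/2398.5).

-1.364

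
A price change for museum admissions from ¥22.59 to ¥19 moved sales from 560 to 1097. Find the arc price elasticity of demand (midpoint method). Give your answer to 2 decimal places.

-3.75

ΔQ = 1097 − 560 = 537; ΔP = 19 − 22.59 = -3.59.
Midpoints: P̄ = 20.80, Q̄ = 828.5.
ε = (ΔQ/ΔP)(P̄/Q̄) = (537/-3.59)(20.80/828.5).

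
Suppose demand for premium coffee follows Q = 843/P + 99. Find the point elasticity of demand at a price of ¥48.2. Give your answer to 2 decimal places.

-0.15

At P = 48.2, Q = 116.490.
dQ/dP = −843/P² = -0.363.
ε = (dQ/dP)(P/Q) = (-0.363)(48.2/116.490).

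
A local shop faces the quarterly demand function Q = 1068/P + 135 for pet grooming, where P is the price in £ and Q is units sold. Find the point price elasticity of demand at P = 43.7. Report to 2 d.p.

At P = 43.7, Q = 159.439.
dQ/dP = −1068/P² = -0.559.
ε = (dQ/dP)(P/Q) = (-0.559)(43.7/159.439).

-0.15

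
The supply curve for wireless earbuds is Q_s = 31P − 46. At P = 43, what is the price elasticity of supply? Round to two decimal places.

1.04

At P = 43, Q_s = 1287.
dQ_s/dP = 31.
ε_s = (dQ_s/dP)(P/Q_s) = (31)(43/1287).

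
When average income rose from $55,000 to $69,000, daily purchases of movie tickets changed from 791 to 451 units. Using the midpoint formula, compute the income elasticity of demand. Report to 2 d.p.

ΔQ = -340, ΔI = 14000. Midpoints: Ī = 62,000, Q̄ = 621.0.
ε_I = (ΔQ/ΔI)(Ī/Q̄) = (-340/14000)(62000/621.0).

-2.42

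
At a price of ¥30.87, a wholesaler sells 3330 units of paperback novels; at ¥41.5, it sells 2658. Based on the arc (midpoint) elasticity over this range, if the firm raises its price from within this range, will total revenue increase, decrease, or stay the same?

increase

Arc ε = (-672/10.63)(36.19/2994.0) ≈ -0.764.
|ε| = 0.76 < 1, so demand is inelastic. A price rise therefore raises total revenue.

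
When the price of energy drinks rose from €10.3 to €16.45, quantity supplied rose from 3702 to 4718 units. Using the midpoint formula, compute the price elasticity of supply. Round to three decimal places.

0.525

ΔQ = 4718 − 3702 = 1016; ΔP = 16.45 − 10.3 = 6.15.
Midpoints: P̄ = 13.38, Q̄ = 4210.0.
ε_s = (ΔQ/ΔP)(P̄/Q̄) = (1016/6.15)(13.38/4210.0).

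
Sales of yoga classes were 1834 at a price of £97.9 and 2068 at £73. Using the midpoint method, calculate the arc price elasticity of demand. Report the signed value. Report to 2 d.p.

-0.41

ΔQ = 2068 − 1834 = 234; ΔP = 73 − 97.9 = -24.9.
Midpoints: P̄ = 85.45, Q̄ = 1951.0.
ε = (ΔQ/ΔP)(P̄/Q̄) = (234/-24.9)(85.45/1951.0).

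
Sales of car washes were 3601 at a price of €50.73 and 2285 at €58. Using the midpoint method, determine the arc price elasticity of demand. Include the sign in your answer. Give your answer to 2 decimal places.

ΔQ = 2285 − 3601 = -1316; ΔP = 58 − 50.73 = 7.27.
Midpoints: P̄ = 54.36, Q̄ = 2943.0.
ε = (ΔQ/ΔP)(P̄/Q̄) = (-1316/7.27)(54.36/2943.0).

-3.34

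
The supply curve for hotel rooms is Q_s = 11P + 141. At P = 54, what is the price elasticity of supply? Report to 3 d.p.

0.808

At P = 54, Q_s = 735.
dQ_s/dP = 11.
ε_s = (dQ_s/dP)(P/Q_s) = (11)(54/735).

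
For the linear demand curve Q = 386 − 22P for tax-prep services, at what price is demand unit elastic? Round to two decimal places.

8.77

For linear demand Q = a − bP, ε = −bP/(a − bP). |ε| = 1 when bP = a − bP, i.e. P = a/(2b).
P = 386/(2·22) = 386/44 = 8.7727.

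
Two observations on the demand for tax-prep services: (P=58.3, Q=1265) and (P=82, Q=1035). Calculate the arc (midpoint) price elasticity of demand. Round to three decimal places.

ΔQ = 1035 − 1265 = -230; ΔP = 82 − 58.3 = 23.7.
Midpoints: P̄ = 70.15, Q̄ = 1150.0.
ε = (ΔQ/ΔP)(P̄/Q̄) = (-230/23.7)(70.15/1150.0).

-0.592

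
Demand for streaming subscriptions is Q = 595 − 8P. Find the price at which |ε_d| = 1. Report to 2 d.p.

For linear demand Q = a − bP, ε = −bP/(a − bP). |ε| = 1 when bP = a − bP, i.e. P = a/(2b).
P = 595/(2·8) = 595/16 = 37.1875.

37.19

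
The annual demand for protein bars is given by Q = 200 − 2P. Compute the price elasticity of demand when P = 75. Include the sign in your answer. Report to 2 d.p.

At P = 75, Q = 50.
dQ/dP = −2.
ε = (dQ/dP)(P/Q) = (-2)(75/50).

-3.00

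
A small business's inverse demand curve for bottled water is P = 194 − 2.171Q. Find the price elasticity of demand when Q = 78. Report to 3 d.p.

-0.146

At Q = 78, P = 194 − 2.171(78) = 24.66.
dP/dQ = −2.171, so dQ/dP = 1/(−2.171) = -0.461.
ε = (dQ/dP)(P/Q) = (-0.461)(24.66/78).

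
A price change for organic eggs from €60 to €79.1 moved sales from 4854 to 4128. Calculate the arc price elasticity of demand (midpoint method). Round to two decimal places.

ΔQ = 4128 − 4854 = -726; ΔP = 79.1 − 60 = 19.1.
Midpoints: P̄ = 69.55, Q̄ = 4491.0.
ε = (ΔQ/ΔP)(P̄/Q̄) = (-726/19.1)(69.55/4491.0).

-0.59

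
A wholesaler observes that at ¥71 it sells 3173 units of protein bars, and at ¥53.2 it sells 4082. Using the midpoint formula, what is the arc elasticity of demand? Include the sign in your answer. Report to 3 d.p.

ΔQ = 4082 − 3173 = 909; ΔP = 53.2 − 71 = -17.8.
Midpoints: P̄ = 62.10, Q̄ = 3627.5.
ε = (ΔQ/ΔP)(P̄/Q̄) = (909/-17.8)(62.10/3627.5).

-0.874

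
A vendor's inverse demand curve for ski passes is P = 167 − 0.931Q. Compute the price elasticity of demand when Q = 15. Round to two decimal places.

At Q = 15, P = 167 − 0.931(15) = 153.03.
dP/dQ = −0.931, so dQ/dP = 1/(−0.931) = -1.074.
ε = (dQ/dP)(P/Q) = (-1.074)(153.03/15).

-10.96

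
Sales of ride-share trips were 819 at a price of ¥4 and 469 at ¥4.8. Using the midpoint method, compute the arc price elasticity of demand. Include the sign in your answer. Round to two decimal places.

-2.99

ΔQ = 469 − 819 = -350; ΔP = 4.8 − 4 = 0.8.
Midpoints: P̄ = 4.40, Q̄ = 644.0.
ε = (ΔQ/ΔP)(P̄/Q̄) = (-350/0.8)(4.40/644.0).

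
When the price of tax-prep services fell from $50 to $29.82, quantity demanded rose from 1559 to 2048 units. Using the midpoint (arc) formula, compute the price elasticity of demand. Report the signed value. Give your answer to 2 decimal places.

ΔQ = 2048 − 1559 = 489; ΔP = 29.82 − 50 = -20.18.
Midpoints: P̄ = 39.91, Q̄ = 1803.5.
ε = (ΔQ/ΔP)(P̄/Q̄) = (489/-20.18)(39.91/1803.5).

-0.54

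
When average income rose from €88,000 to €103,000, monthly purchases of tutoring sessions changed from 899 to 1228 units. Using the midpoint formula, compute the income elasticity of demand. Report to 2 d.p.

ΔQ = 329, ΔI = 15000. Midpoints: Ī = 95,500, Q̄ = 1063.5.
ε_I = (ΔQ/ΔI)(Ī/Q̄) = (329/15000)(95500/1063.5).
ε_I > 0, so the good is normal.

1.97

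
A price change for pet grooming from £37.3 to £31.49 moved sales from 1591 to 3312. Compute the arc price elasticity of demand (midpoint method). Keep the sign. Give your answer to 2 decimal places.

ΔQ = 3312 − 1591 = 1721; ΔP = 31.49 − 37.3 = -5.81.
Midpoints: P̄ = 34.39, Q̄ = 2451.5.
ε = (ΔQ/ΔP)(P̄/Q̄) = (1721/-5.81)(34.39/2451.5).

-4.16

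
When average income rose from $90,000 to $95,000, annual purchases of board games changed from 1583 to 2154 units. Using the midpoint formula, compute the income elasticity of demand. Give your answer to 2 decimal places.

ΔQ = 571, ΔI = 5000. Midpoints: Ī = 92,500, Q̄ = 1868.5.
ε_I = (ΔQ/ΔI)(Ī/Q̄) = (571/5000)(92500/1868.5).

5.65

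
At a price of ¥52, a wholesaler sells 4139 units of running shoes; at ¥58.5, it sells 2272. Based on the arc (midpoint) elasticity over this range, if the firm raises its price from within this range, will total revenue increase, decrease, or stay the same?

decrease

Arc ε = (-1867/6.5)(55.25/3205.5) ≈ -4.951.
|ε| = 4.95 > 1, so demand is elastic. A price rise therefore reduces total revenue.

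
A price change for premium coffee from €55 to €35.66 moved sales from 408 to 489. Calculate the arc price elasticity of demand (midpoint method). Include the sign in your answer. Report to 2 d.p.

ΔQ = 489 − 408 = 81; ΔP = 35.66 − 55 = -19.34.
Midpoints: P̄ = 45.33, Q̄ = 448.5.
ε = (ΔQ/ΔP)(P̄/Q̄) = (81/-19.34)(45.33/448.5).

-0.42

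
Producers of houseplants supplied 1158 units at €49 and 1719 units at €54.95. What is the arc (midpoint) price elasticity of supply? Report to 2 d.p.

3.41

ΔQ = 1719 − 1158 = 561; ΔP = 54.95 − 49 = 5.95.
Midpoints: P̄ = 51.98, Q̄ = 1438.5.
ε_s = (ΔQ/ΔP)(P̄/Q̄) = (561/5.95)(51.98/1438.5).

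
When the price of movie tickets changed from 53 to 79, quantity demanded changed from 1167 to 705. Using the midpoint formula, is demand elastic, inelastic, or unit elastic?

Arc ε ≈ -1.253.
|ε| = 1.25 > 1.

elastic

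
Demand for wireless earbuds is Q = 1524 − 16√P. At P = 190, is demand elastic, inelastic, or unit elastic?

inelastic

Q = 1303.455, dQ/dP = -0.580.
ε = (dQ/dP)(P/Q) ≈ -0.085.
|ε| = 0.08 < 1.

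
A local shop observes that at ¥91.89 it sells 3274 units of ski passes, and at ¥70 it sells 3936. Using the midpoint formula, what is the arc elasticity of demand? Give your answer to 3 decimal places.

ΔQ = 3936 − 3274 = 662; ΔP = 70 − 91.89 = -21.89.
Midpoints: P̄ = 80.94, Q̄ = 3605.0.
ε = (ΔQ/ΔP)(P̄/Q̄) = (662/-21.89)(80.94/3605.0).

-0.679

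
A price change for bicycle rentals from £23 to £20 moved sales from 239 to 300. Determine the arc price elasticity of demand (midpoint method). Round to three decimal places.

-1.622

ΔQ = 300 − 239 = 61; ΔP = 20 − 23 = -3.
Midpoints: P̄ = 21.50, Q̄ = 269.5.
ε = (ΔQ/ΔP)(P̄/Q̄) = (61/-3)(21.50/269.5).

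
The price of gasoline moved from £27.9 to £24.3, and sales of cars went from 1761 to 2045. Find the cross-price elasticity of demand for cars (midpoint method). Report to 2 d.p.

ΔQ_x = 2045 − 1761 = 284; ΔP_y = 24.3 − 27.9 = -3.6.
Midpoints: P̄_y = 26.10, Q̄_x = 1903.0.
ε_xy = (ΔQ_x/ΔP_y)(P̄_y/Q̄_x) = (284/-3.6)(26.10/1903.0).
ε_xy < 0, so the goods are complements.

-1.08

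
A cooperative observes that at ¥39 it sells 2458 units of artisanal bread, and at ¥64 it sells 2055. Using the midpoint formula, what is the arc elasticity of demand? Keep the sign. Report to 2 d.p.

ΔQ = 2055 − 2458 = -403; ΔP = 64 − 39 = 25.
Midpoints: P̄ = 51.50, Q̄ = 2256.5.
ε = (ΔQ/ΔP)(P̄/Q̄) = (-403/25)(51.50/2256.5).

-0.37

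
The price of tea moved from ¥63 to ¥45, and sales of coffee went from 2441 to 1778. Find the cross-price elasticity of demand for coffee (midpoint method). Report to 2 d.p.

ΔQ_x = 1778 − 2441 = -663; ΔP_y = 45 − 63 = -18.
Midpoints: P̄_y = 54.00, Q̄_x = 2109.5.
ε_xy = (ΔQ_x/ΔP_y)(P̄_y/Q̄_x) = (-663/-18)(54.00/2109.5).
ε_xy > 0, so the goods are substitutes.

0.94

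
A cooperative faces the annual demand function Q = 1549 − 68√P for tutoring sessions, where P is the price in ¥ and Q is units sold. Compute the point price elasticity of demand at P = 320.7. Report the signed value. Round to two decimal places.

At P = 320.7, Q = 331.249.
dQ/dP = −68/(2√P) = -1.899.
ε = (dQ/dP)(P/Q) = (-1.899)(320.7/331.249).

-1.84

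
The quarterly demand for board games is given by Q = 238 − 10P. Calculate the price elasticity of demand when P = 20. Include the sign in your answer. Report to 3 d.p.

-5.263

At P = 20, Q = 38.
dQ/dP = −10.
ε = (dQ/dP)(P/Q) = (-10)(20/38).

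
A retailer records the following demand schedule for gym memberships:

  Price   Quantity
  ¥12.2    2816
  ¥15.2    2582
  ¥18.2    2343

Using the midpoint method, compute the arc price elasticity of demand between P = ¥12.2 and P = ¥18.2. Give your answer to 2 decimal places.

At P = 12.2, Q = 2816; at P = 18.2, Q = 2343.
ΔQ = -473, ΔP = 6.0. Midpoints: P̄ = 15.20, Q̄ = 2579.5.
ε = (ΔQ/ΔP)(P̄/Q̄) = (-473/6.0)(15.20/2579.5).

-0.46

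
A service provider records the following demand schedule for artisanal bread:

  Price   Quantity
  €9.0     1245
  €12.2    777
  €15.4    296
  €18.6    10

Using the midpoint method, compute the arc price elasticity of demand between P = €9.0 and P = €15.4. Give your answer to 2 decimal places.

At P = 9.0, Q = 1245; at P = 15.4, Q = 296.
ΔQ = -949, ΔP = 6.4. Midpoints: P̄ = 12.20, Q̄ = 770.5.
ε = (ΔQ/ΔP)(P̄/Q̄) = (-949/6.4)(12.20/770.5).

-2.35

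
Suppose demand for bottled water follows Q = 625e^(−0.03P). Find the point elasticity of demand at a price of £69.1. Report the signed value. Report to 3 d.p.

-2.073

At P = 69.1, Q = 78.630.
dQ/dP = −0.03·625e^(−0.03P) = −0.03Q = -2.359.
ε = (dQ/dP)(P/Q) = (-2.359)(69.1/78.630).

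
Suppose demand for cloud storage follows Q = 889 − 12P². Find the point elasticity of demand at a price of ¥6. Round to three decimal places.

-1.891

At P = 6, Q = 457.
dQ/dP = −24P = -144.
ε = (dQ/dP)(P/Q) = (-144)(6/457).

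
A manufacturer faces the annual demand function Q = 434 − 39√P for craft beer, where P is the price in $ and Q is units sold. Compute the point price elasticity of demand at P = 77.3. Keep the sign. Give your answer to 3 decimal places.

At P = 77.3, Q = 91.110.
dQ/dP = −39/(2√P) = -2.218.
ε = (dQ/dP)(P/Q) = (-2.218)(77.3/91.110).
|ε| > 1, so demand is elastic at this price.

-1.882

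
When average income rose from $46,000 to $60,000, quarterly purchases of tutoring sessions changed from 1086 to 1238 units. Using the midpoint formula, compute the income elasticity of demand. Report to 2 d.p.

ΔQ = 152, ΔI = 14000. Midpoints: Ī = 53,000, Q̄ = 1162.0.
ε_I = (ΔQ/ΔI)(Ī/Q̄) = (152/14000)(53000/1162.0).
ε_I > 0, so the good is normal.

0.50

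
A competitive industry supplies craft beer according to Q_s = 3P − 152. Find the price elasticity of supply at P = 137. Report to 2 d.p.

1.59

At P = 137, Q_s = 259.
dQ_s/dP = 3.
ε_s = (dQ_s/dP)(P/Q_s) = (3)(137/259).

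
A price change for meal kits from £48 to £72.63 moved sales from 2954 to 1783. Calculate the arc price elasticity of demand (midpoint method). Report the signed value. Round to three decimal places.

-1.211

ΔQ = 1783 − 2954 = -1171; ΔP = 72.63 − 48 = 24.63.
Midpoints: P̄ = 60.31, Q̄ = 2368.5.
ε = (ΔQ/ΔP)(P̄/Q̄) = (-1171/24.63)(60.31/2368.5).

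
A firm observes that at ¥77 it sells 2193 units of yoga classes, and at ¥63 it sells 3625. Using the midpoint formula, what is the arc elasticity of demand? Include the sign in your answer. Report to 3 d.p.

-2.461

ΔQ = 3625 − 2193 = 1432; ΔP = 63 − 77 = -14.
Midpoints: P̄ = 70.00, Q̄ = 2909.0.
ε = (ΔQ/ΔP)(P̄/Q̄) = (1432/-14)(70.00/2909.0).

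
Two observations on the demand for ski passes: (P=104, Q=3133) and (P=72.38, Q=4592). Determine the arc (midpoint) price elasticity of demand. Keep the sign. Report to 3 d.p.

ΔQ = 4592 − 3133 = 1459; ΔP = 72.38 − 104 = -31.62.
Midpoints: P̄ = 88.19, Q̄ = 3862.5.
ε = (ΔQ/ΔP)(P̄/Q̄) = (1459/-31.62)(88.19/3862.5).

-1.054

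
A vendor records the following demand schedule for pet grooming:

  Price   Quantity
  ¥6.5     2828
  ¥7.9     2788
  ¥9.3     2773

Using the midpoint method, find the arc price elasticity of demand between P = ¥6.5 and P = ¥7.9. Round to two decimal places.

-0.07

At P = 6.5, Q = 2828; at P = 7.9, Q = 2788.
ΔQ = -40, ΔP = 1.4. Midpoints: P̄ = 7.20, Q̄ = 2808.0.
ε = (ΔQ/ΔP)(P̄/Q̄) = (-40/1.4)(7.20/2808.0).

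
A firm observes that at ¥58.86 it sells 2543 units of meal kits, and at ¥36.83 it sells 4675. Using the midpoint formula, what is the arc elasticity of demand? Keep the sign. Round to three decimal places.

-1.283

ΔQ = 4675 − 2543 = 2132; ΔP = 36.83 − 58.86 = -22.03.
Midpoints: P̄ = 47.84, Q̄ = 3609.0.
ε = (ΔQ/ΔP)(P̄/Q̄) = (2132/-22.03)(47.84/3609.0).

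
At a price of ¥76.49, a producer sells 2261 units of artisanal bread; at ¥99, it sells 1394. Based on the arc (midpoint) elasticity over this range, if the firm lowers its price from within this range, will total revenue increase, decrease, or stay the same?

increase

Arc ε = (-867/22.51)(87.75/1827.5) ≈ -1.849.
|ε| = 1.85 > 1, so demand is elastic. A price cut therefore raises total revenue.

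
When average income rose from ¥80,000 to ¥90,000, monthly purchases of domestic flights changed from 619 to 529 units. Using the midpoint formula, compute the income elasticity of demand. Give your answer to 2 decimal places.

ΔQ = -90, ΔI = 10000. Midpoints: Ī = 85,000, Q̄ = 574.0.
ε_I = (ΔQ/ΔI)(Ī/Q̄) = (-90/10000)(85000/574.0).

-1.33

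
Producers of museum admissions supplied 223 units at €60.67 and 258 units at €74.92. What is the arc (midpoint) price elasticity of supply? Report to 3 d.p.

ΔQ = 258 − 223 = 35; ΔP = 74.92 − 60.67 = 14.25.
Midpoints: P̄ = 67.80, Q̄ = 240.5.
ε_s = (ΔQ/ΔP)(P̄/Q̄) = (35/14.25)(67.80/240.5).

0.692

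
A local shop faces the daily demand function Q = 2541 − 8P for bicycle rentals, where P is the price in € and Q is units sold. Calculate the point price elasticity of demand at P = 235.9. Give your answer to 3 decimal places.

At P = 235.9, Q = 653.800.
dQ/dP = −8.
ε = (dQ/dP)(P/Q) = (-8)(235.9/653.800).
|ε| > 1, so demand is elastic at this price.

-2.887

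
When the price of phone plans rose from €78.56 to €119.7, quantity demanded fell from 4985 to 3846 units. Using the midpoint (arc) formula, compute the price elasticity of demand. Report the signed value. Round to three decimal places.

ΔQ = 3846 − 4985 = -1139; ΔP = 119.7 − 78.56 = 41.14.
Midpoints: P̄ = 99.13, Q̄ = 4415.5.
ε = (ΔQ/ΔP)(P̄/Q̄) = (-1139/41.14)(99.13/4415.5).

-0.622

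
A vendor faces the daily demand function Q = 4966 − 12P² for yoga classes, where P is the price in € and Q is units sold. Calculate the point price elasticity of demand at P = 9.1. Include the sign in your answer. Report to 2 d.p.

At P = 9.1, Q = 3972.280.
dQ/dP = −24P = -218.400.
ε = (dQ/dP)(P/Q) = (-218.400)(9.1/3972.280).
|ε| < 1, so demand is inelastic at this price.

-0.50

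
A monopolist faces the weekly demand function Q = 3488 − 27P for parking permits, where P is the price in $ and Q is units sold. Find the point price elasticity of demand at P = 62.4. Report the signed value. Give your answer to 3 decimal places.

-0.934

At P = 62.4, Q = 1803.200.
dQ/dP = −27.
ε = (dQ/dP)(P/Q) = (-27)(62.4/1803.200).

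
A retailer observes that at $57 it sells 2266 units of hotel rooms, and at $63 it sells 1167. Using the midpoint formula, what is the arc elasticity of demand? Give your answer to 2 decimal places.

-6.40

ΔQ = 1167 − 2266 = -1099; ΔP = 63 − 57 = 6.
Midpoints: P̄ = 60.00, Q̄ = 1716.5.
ε = (ΔQ/ΔP)(P̄/Q̄) = (-1099/6)(60.00/1716.5).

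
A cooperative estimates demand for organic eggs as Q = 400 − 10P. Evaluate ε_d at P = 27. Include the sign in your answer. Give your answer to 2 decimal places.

-2.08

At P = 27, Q = 130.
dQ/dP = −10.
ε = (dQ/dP)(P/Q) = (-10)(27/130).
|ε| > 1, so demand is elastic at this price.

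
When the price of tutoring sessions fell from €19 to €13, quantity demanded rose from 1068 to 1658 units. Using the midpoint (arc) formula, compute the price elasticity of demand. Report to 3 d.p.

ΔQ = 1658 − 1068 = 590; ΔP = 13 − 19 = -6.
Midpoints: P̄ = 16.00, Q̄ = 1363.0.
ε = (ΔQ/ΔP)(P̄/Q̄) = (590/-6)(16.00/1363.0).

-1.154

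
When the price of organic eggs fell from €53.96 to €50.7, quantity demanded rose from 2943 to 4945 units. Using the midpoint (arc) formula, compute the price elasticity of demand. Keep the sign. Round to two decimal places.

ΔQ = 4945 − 2943 = 2002; ΔP = 50.7 − 53.96 = -3.26.
Midpoints: P̄ = 52.33, Q̄ = 3944.0.
ε = (ΔQ/ΔP)(P̄/Q̄) = (2002/-3.26)(52.33/3944.0).

-8.15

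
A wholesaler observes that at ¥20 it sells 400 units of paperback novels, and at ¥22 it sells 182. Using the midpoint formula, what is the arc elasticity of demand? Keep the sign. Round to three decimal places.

ΔQ = 182 − 400 = -218; ΔP = 22 − 20 = 2.
Midpoints: P̄ = 21.00, Q̄ = 291.0.
ε = (ΔQ/ΔP)(P̄/Q̄) = (-218/2)(21.00/291.0).

-7.866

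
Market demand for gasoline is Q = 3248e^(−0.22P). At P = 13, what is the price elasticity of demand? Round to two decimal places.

At P = 13, Q = 186.009.
dQ/dP = −0.22·3248e^(−0.22P) = −0.22Q = -40.922.
ε = (dQ/dP)(P/Q) = (-40.922)(13/186.009).

-2.86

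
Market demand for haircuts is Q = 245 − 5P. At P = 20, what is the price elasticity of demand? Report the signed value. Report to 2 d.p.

At P = 20, Q = 145.
dQ/dP = −5.
ε = (dQ/dP)(P/Q) = (-5)(20/145).

-0.69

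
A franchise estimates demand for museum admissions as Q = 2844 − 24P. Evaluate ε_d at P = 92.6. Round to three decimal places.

-3.575

At P = 92.6, Q = 621.600.
dQ/dP = −24.
ε = (dQ/dP)(P/Q) = (-24)(92.6/621.600).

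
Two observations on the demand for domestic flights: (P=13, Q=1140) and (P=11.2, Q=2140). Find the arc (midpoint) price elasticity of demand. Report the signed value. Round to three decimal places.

-4.099

ΔQ = 2140 − 1140 = 1000; ΔP = 11.2 − 13 = -1.8.
Midpoints: P̄ = 12.10, Q̄ = 1640.0.
ε = (ΔQ/ΔP)(P̄/Q̄) = (1000/-1.8)(12.10/1640.0).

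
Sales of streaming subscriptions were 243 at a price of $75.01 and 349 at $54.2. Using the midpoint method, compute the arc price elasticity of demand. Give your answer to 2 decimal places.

-1.11

ΔQ = 349 − 243 = 106; ΔP = 54.2 − 75.01 = -20.81.
Midpoints: P̄ = 64.61, Q̄ = 296.0.
ε = (ΔQ/ΔP)(P̄/Q̄) = (106/-20.81)(64.61/296.0).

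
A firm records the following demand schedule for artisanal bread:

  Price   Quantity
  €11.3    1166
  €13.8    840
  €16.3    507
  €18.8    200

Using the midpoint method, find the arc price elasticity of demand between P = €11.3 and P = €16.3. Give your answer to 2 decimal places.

At P = 11.3, Q = 1166; at P = 16.3, Q = 507.
ΔQ = -659, ΔP = 5.0. Midpoints: P̄ = 13.80, Q̄ = 836.5.
ε = (ΔQ/ΔP)(P̄/Q̄) = (-659/5.0)(13.80/836.5).

-2.17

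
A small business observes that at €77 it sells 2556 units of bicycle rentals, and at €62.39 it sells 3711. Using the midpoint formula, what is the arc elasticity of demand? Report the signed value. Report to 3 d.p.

ΔQ = 3711 − 2556 = 1155; ΔP = 62.39 − 77 = -14.61.
Midpoints: P̄ = 69.69, Q̄ = 3133.5.
ε = (ΔQ/ΔP)(P̄/Q̄) = (1155/-14.61)(69.69/3133.5).

-1.758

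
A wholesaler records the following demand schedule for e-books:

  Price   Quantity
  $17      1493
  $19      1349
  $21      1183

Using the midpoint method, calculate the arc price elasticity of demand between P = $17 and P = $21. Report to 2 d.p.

-1.10

At P = 17, Q = 1493; at P = 21, Q = 1183.
ΔQ = -310, ΔP = 4. Midpoints: P̄ = 19.00, Q̄ = 1338.0.
ε = (ΔQ/ΔP)(P̄/Q̄) = (-310/4)(19.00/1338.0).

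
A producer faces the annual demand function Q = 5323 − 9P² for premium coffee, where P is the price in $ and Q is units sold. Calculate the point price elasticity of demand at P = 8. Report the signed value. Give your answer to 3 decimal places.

At P = 8, Q = 4747.
dQ/dP = −18P = -144.
ε = (dQ/dP)(P/Q) = (-144)(8/4747).

-0.243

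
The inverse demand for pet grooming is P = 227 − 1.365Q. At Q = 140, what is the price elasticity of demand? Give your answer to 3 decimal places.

At Q = 140, P = 227 − 1.365(140) = 35.90.
dP/dQ = −1.365, so dQ/dP = 1/(−1.365) = -0.733.
ε = (dQ/dP)(P/Q) = (-0.733)(35.90/140).

-0.188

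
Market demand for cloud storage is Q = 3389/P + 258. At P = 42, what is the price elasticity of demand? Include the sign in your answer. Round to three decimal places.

At P = 42, Q = 338.690.
dQ/dP = −3389/P² = -1.921.
ε = (dQ/dP)(P/Q) = (-1.921)(42/338.690).
|ε| < 1, so demand is inelastic at this price.

-0.238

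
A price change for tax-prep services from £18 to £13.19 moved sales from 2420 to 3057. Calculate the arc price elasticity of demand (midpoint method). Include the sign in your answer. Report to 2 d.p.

ΔQ = 3057 − 2420 = 637; ΔP = 13.19 − 18 = -4.81.
Midpoints: P̄ = 15.59, Q̄ = 2738.5.
ε = (ΔQ/ΔP)(P̄/Q̄) = (637/-4.81)(15.59/2738.5).

-0.75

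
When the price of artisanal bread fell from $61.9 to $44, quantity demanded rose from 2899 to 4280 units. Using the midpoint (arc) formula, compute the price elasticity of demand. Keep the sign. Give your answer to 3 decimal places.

-1.138

ΔQ = 4280 − 2899 = 1381; ΔP = 44 − 61.9 = -17.9.
Midpoints: P̄ = 52.95, Q̄ = 3589.5.
ε = (ΔQ/ΔP)(P̄/Q̄) = (1381/-17.9)(52.95/3589.5).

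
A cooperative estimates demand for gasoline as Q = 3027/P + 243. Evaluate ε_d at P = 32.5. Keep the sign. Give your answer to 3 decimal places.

-0.277

At P = 32.5, Q = 336.138.
dQ/dP = −3027/P² = -2.866.
ε = (dQ/dP)(P/Q) = (-2.866)(32.5/336.138).
|ε| < 1, so demand is inelastic at this price.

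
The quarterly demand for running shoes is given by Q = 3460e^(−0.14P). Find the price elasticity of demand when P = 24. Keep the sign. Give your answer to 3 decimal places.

At P = 24, Q = 120.184.
dQ/dP = −0.14·3460e^(−0.14P) = −0.14Q = -16.826.
ε = (dQ/dP)(P/Q) = (-16.826)(24/120.184).

-3.360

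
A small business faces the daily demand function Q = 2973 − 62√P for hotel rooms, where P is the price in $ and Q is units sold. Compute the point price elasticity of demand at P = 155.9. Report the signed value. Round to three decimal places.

At P = 155.9, Q = 2198.868.
dQ/dP = −62/(2√P) = -2.483.
ε = (dQ/dP)(P/Q) = (-2.483)(155.9/2198.868).

-0.176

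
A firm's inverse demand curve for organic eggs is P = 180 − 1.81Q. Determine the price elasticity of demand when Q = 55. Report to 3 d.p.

-0.808

At Q = 55, P = 180 − 1.81(55) = 80.45.
dP/dQ = −1.81, so dQ/dP = 1/(−1.81) = -0.552.
ε = (dQ/dP)(P/Q) = (-0.552)(80.45/55).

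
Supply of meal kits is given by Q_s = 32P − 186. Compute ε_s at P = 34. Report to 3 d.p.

1.206

At P = 34, Q_s = 902.
dQ_s/dP = 32.
ε_s = (dQ_s/dP)(P/Q_s) = (32)(34/902).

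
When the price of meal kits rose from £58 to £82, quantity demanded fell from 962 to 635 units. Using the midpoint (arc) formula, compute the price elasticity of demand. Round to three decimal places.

ΔQ = 635 − 962 = -327; ΔP = 82 − 58 = 24.
Midpoints: P̄ = 70.00, Q̄ = 798.5.
ε = (ΔQ/ΔP)(P̄/Q̄) = (-327/24)(70.00/798.5).

-1.194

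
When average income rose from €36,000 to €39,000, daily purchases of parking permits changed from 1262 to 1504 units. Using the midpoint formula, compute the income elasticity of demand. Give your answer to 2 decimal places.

2.19

ΔQ = 242, ΔI = 3000. Midpoints: Ī = 37,500, Q̄ = 1383.0.
ε_I = (ΔQ/ΔI)(Ī/Q̄) = (242/3000)(37500/1383.0).
ε_I > 0, so the good is normal.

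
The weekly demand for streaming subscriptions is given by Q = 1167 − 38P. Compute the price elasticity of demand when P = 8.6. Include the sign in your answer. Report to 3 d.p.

-0.389

At P = 8.6, Q = 840.200.
dQ/dP = −38.
ε = (dQ/dP)(P/Q) = (-38)(8.6/840.200).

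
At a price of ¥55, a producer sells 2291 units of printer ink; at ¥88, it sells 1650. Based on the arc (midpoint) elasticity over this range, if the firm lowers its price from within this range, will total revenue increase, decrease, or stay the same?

decrease

Arc ε = (-641/33)(71.50/1970.5) ≈ -0.705.
|ε| = 0.70 < 1, so demand is inelastic. A price cut therefore reduces total revenue.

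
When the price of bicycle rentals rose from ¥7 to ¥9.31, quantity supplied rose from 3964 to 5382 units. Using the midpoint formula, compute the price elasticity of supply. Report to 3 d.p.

ΔQ = 5382 − 3964 = 1418; ΔP = 9.31 − 7 = 2.31.
Midpoints: P̄ = 8.16, Q̄ = 4673.0.
ε_s = (ΔQ/ΔP)(P̄/Q̄) = (1418/2.31)(8.16/4673.0).

1.071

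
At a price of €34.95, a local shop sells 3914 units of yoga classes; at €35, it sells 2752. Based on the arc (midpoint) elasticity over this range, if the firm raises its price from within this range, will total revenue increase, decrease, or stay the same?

decrease

Arc ε = (-1162/0.05)(34.98/3333.0) ≈ -243.870.
|ε| = 243.87 > 1, so demand is elastic. A price rise therefore reduces total revenue.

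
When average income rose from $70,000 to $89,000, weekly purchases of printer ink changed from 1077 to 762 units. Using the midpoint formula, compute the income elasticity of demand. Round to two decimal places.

ΔQ = -315, ΔI = 19000. Midpoints: Ī = 79,500, Q̄ = 919.5.
ε_I = (ΔQ/ΔI)(Ī/Q̄) = (-315/19000)(79500/919.5).
ε_I < 0, so the good is inferior.

-1.43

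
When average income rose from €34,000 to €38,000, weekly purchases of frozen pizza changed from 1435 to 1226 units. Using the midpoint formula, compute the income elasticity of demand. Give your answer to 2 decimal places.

-1.41

ΔQ = -209, ΔI = 4000. Midpoints: Ī = 36,000, Q̄ = 1330.5.
ε_I = (ΔQ/ΔI)(Ī/Q̄) = (-209/4000)(36000/1330.5).
ε_I < 0, so the good is inferior.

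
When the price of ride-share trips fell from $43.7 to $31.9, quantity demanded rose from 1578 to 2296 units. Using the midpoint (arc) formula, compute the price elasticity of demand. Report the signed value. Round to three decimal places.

ΔQ = 2296 − 1578 = 718; ΔP = 31.9 − 43.7 = -11.8.
Midpoints: P̄ = 37.80, Q̄ = 1937.0.
ε = (ΔQ/ΔP)(P̄/Q̄) = (718/-11.8)(37.80/1937.0).

-1.187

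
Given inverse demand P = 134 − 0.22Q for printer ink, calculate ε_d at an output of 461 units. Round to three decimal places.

-0.321

At Q = 461, P = 134 − 0.22(461) = 32.58.
dP/dQ = −0.22, so dQ/dP = 1/(−0.22) = -4.545.
ε = (dQ/dP)(P/Q) = (-4.545)(32.58/461).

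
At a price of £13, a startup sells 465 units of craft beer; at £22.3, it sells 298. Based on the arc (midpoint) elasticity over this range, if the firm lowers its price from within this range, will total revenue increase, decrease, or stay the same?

Arc ε = (-167/9.3)(17.65/381.5) ≈ -0.831.
|ε| = 0.83 < 1, so demand is inelastic. A price cut therefore reduces total revenue.

decrease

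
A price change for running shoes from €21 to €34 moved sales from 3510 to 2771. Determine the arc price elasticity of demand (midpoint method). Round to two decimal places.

ΔQ = 2771 − 3510 = -739; ΔP = 34 − 21 = 13.
Midpoints: P̄ = 27.50, Q̄ = 3140.5.
ε = (ΔQ/ΔP)(P̄/Q̄) = (-739/13)(27.50/3140.5).

-0.50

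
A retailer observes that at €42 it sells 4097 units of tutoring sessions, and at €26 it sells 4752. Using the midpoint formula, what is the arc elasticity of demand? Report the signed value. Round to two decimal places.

ΔQ = 4752 − 4097 = 655; ΔP = 26 − 42 = -16.
Midpoints: P̄ = 34.00, Q̄ = 4424.5.
ε = (ΔQ/ΔP)(P̄/Q̄) = (655/-16)(34.00/4424.5).

-0.31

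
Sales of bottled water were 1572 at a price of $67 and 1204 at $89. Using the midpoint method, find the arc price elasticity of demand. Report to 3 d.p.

ΔQ = 1204 − 1572 = -368; ΔP = 89 − 67 = 22.
Midpoints: P̄ = 78.00, Q̄ = 1388.0.
ε = (ΔQ/ΔP)(P̄/Q̄) = (-368/22)(78.00/1388.0).

-0.940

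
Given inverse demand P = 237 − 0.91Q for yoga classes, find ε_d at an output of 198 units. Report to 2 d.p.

-0.32

At Q = 198, P = 237 − 0.91(198) = 56.82.
dP/dQ = −0.91, so dQ/dP = 1/(−0.91) = -1.099.
ε = (dQ/dP)(P/Q) = (-1.099)(56.82/198).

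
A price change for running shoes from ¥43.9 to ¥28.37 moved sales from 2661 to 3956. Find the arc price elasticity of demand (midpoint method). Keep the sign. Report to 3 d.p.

-0.911

ΔQ = 3956 − 2661 = 1295; ΔP = 28.37 − 43.9 = -15.53.
Midpoints: P̄ = 36.13, Q̄ = 3308.5.
ε = (ΔQ/ΔP)(P̄/Q̄) = (1295/-15.53)(36.13/3308.5).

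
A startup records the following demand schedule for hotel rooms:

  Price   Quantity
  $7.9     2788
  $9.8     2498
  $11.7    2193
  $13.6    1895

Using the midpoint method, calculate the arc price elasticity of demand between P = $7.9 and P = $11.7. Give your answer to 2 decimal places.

-0.62

At P = 7.9, Q = 2788; at P = 11.7, Q = 2193.
ΔQ = -595, ΔP = 3.8. Midpoints: P̄ = 9.80, Q̄ = 2490.5.
ε = (ΔQ/ΔP)(P̄/Q̄) = (-595/3.8)(9.80/2490.5).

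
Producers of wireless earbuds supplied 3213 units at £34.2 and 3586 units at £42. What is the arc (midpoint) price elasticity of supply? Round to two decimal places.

ΔQ = 3586 − 3213 = 373; ΔP = 42 − 34.2 = 7.8.
Midpoints: P̄ = 38.10, Q̄ = 3399.5.
ε_s = (ΔQ/ΔP)(P̄/Q̄) = (373/7.8)(38.10/3399.5).

0.54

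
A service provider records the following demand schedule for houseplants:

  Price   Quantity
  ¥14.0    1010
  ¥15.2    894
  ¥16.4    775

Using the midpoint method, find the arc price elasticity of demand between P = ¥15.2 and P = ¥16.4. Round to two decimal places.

-1.88

At P = 15.2, Q = 894; at P = 16.4, Q = 775.
ΔQ = -119, ΔP = 1.2. Midpoints: P̄ = 15.80, Q̄ = 834.5.
ε = (ΔQ/ΔP)(P̄/Q̄) = (-119/1.2)(15.80/834.5).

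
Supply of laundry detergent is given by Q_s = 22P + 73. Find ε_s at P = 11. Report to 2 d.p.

At P = 11, Q_s = 315.
dQ_s/dP = 22.
ε_s = (dQ_s/dP)(P/Q_s) = (22)(11/315).

0.77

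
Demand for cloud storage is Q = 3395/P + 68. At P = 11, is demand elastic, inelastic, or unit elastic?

Q = 376.636, dQ/dP = -28.058.
ε = (dQ/dP)(P/Q) ≈ -0.819.
|ε| = 0.82 < 1.

inelastic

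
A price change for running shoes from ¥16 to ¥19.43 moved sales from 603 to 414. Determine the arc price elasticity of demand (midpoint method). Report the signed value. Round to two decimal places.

-1.92

ΔQ = 414 − 603 = -189; ΔP = 19.43 − 16 = 3.43.
Midpoints: P̄ = 17.71, Q̄ = 508.5.
ε = (ΔQ/ΔP)(P̄/Q̄) = (-189/3.43)(17.71/508.5).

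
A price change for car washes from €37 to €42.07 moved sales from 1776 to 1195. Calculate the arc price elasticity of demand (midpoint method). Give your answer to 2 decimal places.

-3.05

ΔQ = 1195 − 1776 = -581; ΔP = 42.07 − 37 = 5.07.
Midpoints: P̄ = 39.53, Q̄ = 1485.5.
ε = (ΔQ/ΔP)(P̄/Q̄) = (-581/5.07)(39.53/1485.5).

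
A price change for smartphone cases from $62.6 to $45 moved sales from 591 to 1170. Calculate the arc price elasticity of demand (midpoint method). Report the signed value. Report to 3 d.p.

ΔQ = 1170 − 591 = 579; ΔP = 45 − 62.6 = -17.6.
Midpoints: P̄ = 53.80, Q̄ = 880.5.
ε = (ΔQ/ΔP)(P̄/Q̄) = (579/-17.6)(53.80/880.5).

-2.010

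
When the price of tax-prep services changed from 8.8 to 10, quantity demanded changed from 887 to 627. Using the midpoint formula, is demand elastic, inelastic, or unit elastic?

Arc ε ≈ -2.690.
|ε| = 2.69 > 1.

elastic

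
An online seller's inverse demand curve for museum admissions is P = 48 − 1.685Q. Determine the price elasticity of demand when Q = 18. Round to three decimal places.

At Q = 18, P = 48 − 1.685(18) = 17.67.
dP/dQ = −1.685, so dQ/dP = 1/(−1.685) = -0.593.
ε = (dQ/dP)(P/Q) = (-0.593)(17.67/18).

-0.583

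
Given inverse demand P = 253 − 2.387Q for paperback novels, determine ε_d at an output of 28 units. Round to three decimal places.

-2.785

At Q = 28, P = 253 − 2.387(28) = 186.16.
dP/dQ = −2.387, so dQ/dP = 1/(−2.387) = -0.419.
ε = (dQ/dP)(P/Q) = (-0.419)(186.16/28).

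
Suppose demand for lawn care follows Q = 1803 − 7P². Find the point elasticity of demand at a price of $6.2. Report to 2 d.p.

-0.35

At P = 6.2, Q = 1533.920.
dQ/dP = −14P = -86.800.
ε = (dQ/dP)(P/Q) = (-86.800)(6.2/1533.920).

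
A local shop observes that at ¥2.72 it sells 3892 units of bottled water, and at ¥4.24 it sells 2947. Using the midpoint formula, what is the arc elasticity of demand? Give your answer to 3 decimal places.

-0.633

ΔQ = 2947 − 3892 = -945; ΔP = 4.24 − 2.72 = 1.52.
Midpoints: P̄ = 3.48, Q̄ = 3419.5.
ε = (ΔQ/ΔP)(P̄/Q̄) = (-945/1.52)(3.48/3419.5).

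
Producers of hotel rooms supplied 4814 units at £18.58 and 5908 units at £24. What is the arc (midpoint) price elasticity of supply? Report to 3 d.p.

ΔQ = 5908 − 4814 = 1094; ΔP = 24 − 18.58 = 5.42.
Midpoints: P̄ = 21.29, Q̄ = 5361.0.
ε_s = (ΔQ/ΔP)(P̄/Q̄) = (1094/5.42)(21.29/5361.0).

0.802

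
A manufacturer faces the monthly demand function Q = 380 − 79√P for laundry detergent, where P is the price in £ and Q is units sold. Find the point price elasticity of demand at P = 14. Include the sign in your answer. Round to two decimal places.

-1.75

At P = 14, Q = 84.409.
dQ/dP = −79/(2√P) = -10.557.
ε = (dQ/dP)(P/Q) = (-10.557)(14/84.409).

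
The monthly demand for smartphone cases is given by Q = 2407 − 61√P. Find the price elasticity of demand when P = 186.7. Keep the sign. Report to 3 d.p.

At P = 186.7, Q = 1573.507.
dQ/dP = −61/(2√P) = -2.232.
ε = (dQ/dP)(P/Q) = (-2.232)(186.7/1573.507).

-0.265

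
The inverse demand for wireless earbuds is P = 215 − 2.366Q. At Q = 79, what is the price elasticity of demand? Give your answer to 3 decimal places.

-0.150

At Q = 79, P = 215 − 2.366(79) = 28.09.
dP/dQ = −2.366, so dQ/dP = 1/(−2.366) = -0.423.
ε = (dQ/dP)(P/Q) = (-0.423)(28.09/79).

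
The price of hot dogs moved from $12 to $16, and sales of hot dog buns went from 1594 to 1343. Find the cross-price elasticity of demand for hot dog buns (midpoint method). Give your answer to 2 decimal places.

-0.60

ΔQ_x = 1343 − 1594 = -251; ΔP_y = 16 − 12 = 4.
Midpoints: P̄_y = 14.00, Q̄_x = 1468.5.
ε_xy = (ΔQ_x/ΔP_y)(P̄_y/Q̄_x) = (-251/4)(14.00/1468.5).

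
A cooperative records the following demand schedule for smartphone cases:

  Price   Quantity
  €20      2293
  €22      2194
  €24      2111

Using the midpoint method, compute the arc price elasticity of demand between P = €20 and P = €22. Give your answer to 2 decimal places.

At P = 20, Q = 2293; at P = 22, Q = 2194.
ΔQ = -99, ΔP = 2. Midpoints: P̄ = 21.00, Q̄ = 2243.5.
ε = (ΔQ/ΔP)(P̄/Q̄) = (-99/2)(21.00/2243.5).

-0.46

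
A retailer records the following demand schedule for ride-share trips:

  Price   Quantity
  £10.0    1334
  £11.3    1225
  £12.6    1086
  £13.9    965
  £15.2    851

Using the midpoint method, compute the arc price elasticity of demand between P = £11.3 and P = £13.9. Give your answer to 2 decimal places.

At P = 11.3, Q = 1225; at P = 13.9, Q = 965.
ΔQ = -260, ΔP = 2.6. Midpoints: P̄ = 12.60, Q̄ = 1095.0.
ε = (ΔQ/ΔP)(P̄/Q̄) = (-260/2.6)(12.60/1095.0).

-1.15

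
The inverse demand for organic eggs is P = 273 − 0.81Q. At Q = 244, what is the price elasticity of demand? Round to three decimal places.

-0.381

At Q = 244, P = 273 − 0.81(244) = 75.36.
dP/dQ = −0.81, so dQ/dP = 1/(−0.81) = -1.235.
ε = (dQ/dP)(P/Q) = (-1.235)(75.36/244).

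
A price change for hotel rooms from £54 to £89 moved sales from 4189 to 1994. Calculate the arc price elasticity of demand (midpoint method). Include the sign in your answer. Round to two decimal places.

ΔQ = 1994 − 4189 = -2195; ΔP = 89 − 54 = 35.
Midpoints: P̄ = 71.50, Q̄ = 3091.5.
ε = (ΔQ/ΔP)(P̄/Q̄) = (-2195/35)(71.50/3091.5).

-1.45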